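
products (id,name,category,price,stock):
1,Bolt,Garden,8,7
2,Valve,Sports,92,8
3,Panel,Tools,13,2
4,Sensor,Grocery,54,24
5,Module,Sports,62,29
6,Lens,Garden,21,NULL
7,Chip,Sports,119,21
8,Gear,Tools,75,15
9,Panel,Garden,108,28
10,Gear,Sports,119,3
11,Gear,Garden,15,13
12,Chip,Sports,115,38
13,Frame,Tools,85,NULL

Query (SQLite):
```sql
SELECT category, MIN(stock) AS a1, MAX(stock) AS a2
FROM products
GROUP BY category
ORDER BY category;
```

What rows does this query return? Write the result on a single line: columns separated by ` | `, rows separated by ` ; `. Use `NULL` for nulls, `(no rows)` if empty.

Garden | 7 | 28 ; Grocery | 24 | 24 ; Sports | 3 | 38 ; Tools | 2 | 15

Group products by category.
Per group compute: MIN(stock), MAX(stock).
  Garden: ids {1, 6, 9, 11} → MIN(stock)=7, MAX(stock)=28
  Grocery: ids {4} → MIN(stock)=24, MAX(stock)=24
  Sports: ids {2, 5, 7, 10, 12} → MIN(stock)=3, MAX(stock)=38
  Tools: ids {3, 8, 13} → MIN(stock)=2, MAX(stock)=15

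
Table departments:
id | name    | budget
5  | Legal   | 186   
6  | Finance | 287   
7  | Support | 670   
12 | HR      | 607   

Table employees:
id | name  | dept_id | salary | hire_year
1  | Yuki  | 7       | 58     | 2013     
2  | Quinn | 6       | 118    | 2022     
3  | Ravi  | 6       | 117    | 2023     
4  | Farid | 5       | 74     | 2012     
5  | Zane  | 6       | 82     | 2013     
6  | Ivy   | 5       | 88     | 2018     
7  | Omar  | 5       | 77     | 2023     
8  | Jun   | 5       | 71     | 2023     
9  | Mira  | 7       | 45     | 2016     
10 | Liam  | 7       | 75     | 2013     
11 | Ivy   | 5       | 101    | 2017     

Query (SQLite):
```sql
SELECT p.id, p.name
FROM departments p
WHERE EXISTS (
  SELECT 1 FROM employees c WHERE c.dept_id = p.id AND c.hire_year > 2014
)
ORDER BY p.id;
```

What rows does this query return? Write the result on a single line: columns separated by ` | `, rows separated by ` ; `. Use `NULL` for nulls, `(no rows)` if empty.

For each departments row, check whether any employees with matching dept_id has hire_year > 2014.
Keep rows where that is true.

5 | Legal ; 6 | Finance ; 7 | Support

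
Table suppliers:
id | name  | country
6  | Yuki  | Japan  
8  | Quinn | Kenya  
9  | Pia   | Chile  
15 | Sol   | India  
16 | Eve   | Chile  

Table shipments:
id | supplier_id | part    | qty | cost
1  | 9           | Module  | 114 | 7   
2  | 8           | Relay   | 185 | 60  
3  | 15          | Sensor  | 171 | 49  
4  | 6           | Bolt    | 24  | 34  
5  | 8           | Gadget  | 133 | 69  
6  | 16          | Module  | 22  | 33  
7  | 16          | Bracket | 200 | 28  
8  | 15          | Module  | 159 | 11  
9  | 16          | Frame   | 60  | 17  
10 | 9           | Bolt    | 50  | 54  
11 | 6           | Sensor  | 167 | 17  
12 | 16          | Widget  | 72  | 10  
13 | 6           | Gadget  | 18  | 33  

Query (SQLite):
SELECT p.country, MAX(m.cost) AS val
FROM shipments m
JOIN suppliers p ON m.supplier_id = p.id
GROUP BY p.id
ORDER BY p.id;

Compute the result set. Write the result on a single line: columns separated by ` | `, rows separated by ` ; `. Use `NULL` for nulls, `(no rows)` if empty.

Join each shipments row to its suppliers via supplier_id.
Group joined rows by suppliers.id; compute MAX(m.cost) per group.
  6: ids {4, 11, 13} → MAX(m.cost)=34
  8: ids {2, 5} → MAX(m.cost)=69
  9: ids {1, 10} → MAX(m.cost)=54
  15: ids {3, 8} → MAX(m.cost)=49
  16: ids {6, 7, 9, 12} → MAX(m.cost)=33

Japan | 34 ; Kenya | 69 ; Chile | 54 ; India | 49 ; Chile | 33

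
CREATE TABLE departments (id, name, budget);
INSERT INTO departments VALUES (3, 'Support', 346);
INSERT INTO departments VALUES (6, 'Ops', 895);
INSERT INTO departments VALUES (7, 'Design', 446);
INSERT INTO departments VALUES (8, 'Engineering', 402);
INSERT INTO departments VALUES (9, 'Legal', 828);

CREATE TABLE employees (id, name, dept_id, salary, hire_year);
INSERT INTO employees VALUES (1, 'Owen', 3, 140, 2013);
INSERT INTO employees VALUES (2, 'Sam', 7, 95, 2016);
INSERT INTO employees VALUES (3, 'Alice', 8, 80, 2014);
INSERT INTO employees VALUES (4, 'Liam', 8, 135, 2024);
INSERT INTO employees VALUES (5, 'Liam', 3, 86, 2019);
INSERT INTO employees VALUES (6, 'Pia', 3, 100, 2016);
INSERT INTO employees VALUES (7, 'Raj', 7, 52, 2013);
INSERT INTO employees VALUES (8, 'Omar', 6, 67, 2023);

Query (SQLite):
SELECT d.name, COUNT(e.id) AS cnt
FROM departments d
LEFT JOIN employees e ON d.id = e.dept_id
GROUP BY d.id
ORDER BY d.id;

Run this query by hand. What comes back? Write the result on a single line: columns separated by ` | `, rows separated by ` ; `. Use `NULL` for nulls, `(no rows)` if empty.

LEFT JOIN keeps every departments row; unmatched ones get NULL for employees columns.
Group by departments.id and compute COUNT(e.id). COUNT(col) of an all-NULL group is 0.
  3: ids {1, 5, 6} → COUNT(e.id)=3
  6: ids {8} → COUNT(e.id)=1
  7: ids {2, 7} → COUNT(e.id)=2
  8: ids {3, 4} → COUNT(e.id)=2
  9: ids {—} → COUNT(e.id)=0

Support | 3 ; Ops | 1 ; Design | 2 ; Engineering | 2 ; Legal | 0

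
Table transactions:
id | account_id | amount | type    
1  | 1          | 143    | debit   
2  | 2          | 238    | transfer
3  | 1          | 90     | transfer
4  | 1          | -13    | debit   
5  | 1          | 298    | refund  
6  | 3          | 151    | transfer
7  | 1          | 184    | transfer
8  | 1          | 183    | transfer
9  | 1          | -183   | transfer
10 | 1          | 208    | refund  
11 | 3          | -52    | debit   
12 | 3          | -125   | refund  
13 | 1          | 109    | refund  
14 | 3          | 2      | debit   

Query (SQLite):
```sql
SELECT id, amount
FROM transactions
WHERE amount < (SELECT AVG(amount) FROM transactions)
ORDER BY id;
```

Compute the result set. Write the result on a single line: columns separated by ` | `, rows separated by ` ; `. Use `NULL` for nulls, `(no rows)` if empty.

Scalar subquery: AVG(amount) over all transactions rows = 88.071429 (≈; comparison uses full precision).
Keep rows where amount < that value.

4 | -13 ; 9 | -183 ; 11 | -52 ; 12 | -125 ; 14 | 2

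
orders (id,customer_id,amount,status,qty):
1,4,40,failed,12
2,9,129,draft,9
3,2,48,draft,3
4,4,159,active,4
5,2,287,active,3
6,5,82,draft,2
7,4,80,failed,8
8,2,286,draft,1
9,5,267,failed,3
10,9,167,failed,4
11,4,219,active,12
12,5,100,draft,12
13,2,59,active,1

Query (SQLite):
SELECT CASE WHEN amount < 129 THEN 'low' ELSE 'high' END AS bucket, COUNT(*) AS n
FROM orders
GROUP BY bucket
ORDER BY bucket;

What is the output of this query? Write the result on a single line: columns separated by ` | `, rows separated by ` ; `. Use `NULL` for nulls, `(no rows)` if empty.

high | 7 ; low | 6

Bucket rows by amount < 129 → 'low' else 'high'; count each bucket.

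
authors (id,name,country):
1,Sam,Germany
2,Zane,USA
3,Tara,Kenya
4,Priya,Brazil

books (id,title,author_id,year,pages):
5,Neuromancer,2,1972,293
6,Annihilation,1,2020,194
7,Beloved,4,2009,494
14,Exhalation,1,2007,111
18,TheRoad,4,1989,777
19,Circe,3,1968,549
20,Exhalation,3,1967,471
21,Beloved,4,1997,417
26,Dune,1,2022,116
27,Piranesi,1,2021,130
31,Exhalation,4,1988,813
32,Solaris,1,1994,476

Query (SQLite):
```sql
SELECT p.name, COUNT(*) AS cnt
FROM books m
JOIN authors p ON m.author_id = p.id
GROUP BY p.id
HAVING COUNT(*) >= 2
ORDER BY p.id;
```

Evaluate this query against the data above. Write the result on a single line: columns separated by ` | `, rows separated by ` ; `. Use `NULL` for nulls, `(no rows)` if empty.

Join each books row to its authors via author_id.
Group joined rows by authors.id; compute COUNT(*) per group.
HAVING: keep groups with count ≥ 2.
  1: ids {6, 14, 26, 27, 32} → COUNT(*)=5
  2: ids {5} → COUNT(*)=1
  3: ids {19, 20} → COUNT(*)=2
  4: ids {7, 18, 21, 31} → COUNT(*)=4

Sam | 5 ; Tara | 2 ; Priya | 4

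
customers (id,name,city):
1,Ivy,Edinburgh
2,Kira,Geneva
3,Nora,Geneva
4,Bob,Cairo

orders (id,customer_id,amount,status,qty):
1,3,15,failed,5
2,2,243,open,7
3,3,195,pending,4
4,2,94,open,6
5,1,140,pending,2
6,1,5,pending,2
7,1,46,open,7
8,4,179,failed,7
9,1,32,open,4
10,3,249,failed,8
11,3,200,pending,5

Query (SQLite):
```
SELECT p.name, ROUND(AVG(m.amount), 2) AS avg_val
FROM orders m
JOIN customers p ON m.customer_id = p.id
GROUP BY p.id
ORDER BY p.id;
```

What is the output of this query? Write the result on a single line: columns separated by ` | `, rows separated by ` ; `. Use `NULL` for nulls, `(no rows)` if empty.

Ivy | 55.75 ; Kira | 168.5 ; Nora | 164.75 ; Bob | 179

Join each orders row to its customers via customer_id.
Group joined rows by customers.id; compute ROUND(AVG(m.amount), 2) per group.
  1: ids {5, 6, 7, 9} → ROUND(AVG(m.amount), 2)=55.75
  2: ids {2, 4} → ROUND(AVG(m.amount), 2)=168.5
  3: ids {1, 3, 10, 11} → ROUND(AVG(m.amount), 2)=164.75
  4: ids {8} → ROUND(AVG(m.amount), 2)=179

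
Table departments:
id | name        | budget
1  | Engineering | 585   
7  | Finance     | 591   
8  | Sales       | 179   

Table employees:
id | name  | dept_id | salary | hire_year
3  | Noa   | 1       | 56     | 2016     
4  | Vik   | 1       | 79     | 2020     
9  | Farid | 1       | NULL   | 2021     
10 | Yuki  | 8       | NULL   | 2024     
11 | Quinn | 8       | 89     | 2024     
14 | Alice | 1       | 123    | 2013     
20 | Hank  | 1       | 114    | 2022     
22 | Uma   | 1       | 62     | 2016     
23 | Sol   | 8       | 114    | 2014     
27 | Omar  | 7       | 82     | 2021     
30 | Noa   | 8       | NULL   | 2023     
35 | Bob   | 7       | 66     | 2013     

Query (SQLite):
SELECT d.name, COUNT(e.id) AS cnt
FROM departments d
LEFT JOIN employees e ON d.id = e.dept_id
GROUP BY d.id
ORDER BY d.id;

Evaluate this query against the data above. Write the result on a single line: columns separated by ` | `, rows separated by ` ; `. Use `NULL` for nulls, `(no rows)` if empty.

Engineering | 6 ; Finance | 2 ; Sales | 4

LEFT JOIN keeps every departments row; unmatched ones get NULL for employees columns.
Group by departments.id and compute COUNT(e.id). COUNT(col) of an all-NULL group is 0.
  1: ids {3, 4, 9, 14, 20, 22} → COUNT(e.id)=6
  7: ids {27, 35} → COUNT(e.id)=2
  8: ids {10, 11, 23, 30} → COUNT(e.id)=4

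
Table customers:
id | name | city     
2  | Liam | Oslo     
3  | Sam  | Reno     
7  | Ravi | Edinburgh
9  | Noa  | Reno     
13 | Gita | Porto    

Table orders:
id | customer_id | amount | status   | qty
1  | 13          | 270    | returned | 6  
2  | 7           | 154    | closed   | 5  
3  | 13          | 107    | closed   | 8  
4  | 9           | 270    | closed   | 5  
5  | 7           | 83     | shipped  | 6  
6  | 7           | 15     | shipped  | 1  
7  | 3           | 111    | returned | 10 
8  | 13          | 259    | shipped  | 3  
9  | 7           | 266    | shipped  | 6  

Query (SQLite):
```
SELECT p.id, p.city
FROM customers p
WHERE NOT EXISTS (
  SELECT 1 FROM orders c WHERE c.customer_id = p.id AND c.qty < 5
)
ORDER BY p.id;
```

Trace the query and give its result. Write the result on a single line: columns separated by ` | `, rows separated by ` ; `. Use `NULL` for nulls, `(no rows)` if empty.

2 | Oslo ; 3 | Reno ; 9 | Reno

For each customers row, check whether any orders with matching customer_id has qty < 5.
Keep rows where that is false.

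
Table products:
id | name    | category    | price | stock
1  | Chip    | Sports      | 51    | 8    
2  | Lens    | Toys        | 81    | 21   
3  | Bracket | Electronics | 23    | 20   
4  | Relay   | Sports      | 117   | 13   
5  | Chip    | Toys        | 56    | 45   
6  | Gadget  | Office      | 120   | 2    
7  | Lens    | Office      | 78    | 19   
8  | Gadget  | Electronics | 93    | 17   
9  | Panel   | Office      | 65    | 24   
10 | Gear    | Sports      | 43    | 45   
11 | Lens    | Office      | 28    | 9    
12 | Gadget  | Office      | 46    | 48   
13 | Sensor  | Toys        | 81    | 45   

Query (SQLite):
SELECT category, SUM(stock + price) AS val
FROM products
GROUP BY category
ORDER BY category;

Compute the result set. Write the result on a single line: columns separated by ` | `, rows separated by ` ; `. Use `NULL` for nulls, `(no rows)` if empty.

For each row compute stock + price.
Group by category; take SUM of the expression per group.
  Electronics: ids {3, 8} → SUM(stock + price)=153
  Office: ids {6, 7, 9, 11, 12} → SUM(stock + price)=439
  Sports: ids {1, 4, 10} → SUM(stock + price)=277
  Toys: ids {2, 5, 13} → SUM(stock + price)=329

Electronics | 153 ; Office | 439 ; Sports | 277 ; Toys | 329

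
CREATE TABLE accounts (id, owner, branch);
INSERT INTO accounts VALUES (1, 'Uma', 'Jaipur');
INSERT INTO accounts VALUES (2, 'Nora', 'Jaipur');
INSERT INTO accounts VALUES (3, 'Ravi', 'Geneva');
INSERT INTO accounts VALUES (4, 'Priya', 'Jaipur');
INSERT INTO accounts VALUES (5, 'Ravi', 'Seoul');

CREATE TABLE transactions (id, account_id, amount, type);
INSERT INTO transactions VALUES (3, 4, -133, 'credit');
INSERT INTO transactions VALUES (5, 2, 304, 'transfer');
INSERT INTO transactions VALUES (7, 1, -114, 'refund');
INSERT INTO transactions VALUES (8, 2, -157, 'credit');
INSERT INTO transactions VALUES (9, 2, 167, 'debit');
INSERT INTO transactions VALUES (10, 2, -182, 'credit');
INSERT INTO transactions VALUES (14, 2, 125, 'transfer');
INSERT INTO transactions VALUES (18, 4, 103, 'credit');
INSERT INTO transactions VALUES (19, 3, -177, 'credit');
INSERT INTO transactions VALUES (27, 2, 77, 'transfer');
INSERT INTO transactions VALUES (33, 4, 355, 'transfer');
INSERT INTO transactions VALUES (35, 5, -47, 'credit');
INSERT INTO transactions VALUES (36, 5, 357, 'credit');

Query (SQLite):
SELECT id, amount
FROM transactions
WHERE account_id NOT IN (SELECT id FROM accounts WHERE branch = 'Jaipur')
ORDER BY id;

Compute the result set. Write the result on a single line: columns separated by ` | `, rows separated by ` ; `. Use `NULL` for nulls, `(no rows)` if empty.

19 | -177 ; 35 | -47 ; 36 | 357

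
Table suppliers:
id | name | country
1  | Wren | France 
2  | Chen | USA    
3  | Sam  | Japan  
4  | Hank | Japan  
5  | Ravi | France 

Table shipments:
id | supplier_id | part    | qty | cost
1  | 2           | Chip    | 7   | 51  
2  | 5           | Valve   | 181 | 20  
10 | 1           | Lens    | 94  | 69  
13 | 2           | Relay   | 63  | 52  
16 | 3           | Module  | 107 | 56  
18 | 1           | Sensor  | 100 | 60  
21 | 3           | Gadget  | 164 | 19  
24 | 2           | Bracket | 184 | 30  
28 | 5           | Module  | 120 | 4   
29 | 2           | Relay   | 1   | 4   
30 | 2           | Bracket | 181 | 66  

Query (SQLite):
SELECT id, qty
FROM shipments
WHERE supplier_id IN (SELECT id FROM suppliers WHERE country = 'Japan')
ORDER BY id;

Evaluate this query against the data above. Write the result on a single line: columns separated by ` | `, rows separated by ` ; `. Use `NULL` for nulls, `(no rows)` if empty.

16 | 107 ; 21 | 164

Inner query: suppliers.id where country = 'Japan'.
Outer: keep shipments rows whose supplier_id is in that set.
Inner query → {3, 4}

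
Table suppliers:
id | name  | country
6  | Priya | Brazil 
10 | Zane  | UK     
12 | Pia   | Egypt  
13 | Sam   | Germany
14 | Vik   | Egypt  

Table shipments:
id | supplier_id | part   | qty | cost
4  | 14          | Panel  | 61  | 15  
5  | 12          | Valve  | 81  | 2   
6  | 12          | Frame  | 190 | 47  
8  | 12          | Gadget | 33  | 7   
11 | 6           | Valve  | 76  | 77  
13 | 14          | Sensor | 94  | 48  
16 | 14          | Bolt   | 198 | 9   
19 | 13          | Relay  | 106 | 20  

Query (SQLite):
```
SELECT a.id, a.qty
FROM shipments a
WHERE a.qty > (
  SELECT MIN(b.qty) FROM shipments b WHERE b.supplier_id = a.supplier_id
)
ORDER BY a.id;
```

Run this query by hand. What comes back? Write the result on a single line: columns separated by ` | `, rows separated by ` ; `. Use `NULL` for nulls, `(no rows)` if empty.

5 | 81 ; 6 | 190 ; 13 | 94 ; 16 | 198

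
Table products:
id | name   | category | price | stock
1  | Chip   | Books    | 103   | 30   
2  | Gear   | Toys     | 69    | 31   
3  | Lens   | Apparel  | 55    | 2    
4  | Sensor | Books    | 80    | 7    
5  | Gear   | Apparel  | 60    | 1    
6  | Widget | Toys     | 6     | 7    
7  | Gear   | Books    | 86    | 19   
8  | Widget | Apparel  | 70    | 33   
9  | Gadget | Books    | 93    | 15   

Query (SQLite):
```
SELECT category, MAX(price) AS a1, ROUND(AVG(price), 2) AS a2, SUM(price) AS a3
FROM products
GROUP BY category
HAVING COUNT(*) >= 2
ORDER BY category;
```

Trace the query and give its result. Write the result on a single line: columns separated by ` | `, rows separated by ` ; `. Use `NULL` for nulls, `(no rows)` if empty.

Apparel | 70 | 61.67 | 185 ; Books | 103 | 90.5 | 362 ; Toys | 69 | 37.5 | 75

Group products by category.
Per group compute: MAX(price), ROUND(AVG(price), 2), SUM(price).
HAVING: drop groups with fewer than 2 rows.
  Apparel: ids {3, 5, 8} → MAX(price)=70, ROUND(AVG(price), 2)=61.67, SUM(price)=185
  Books: ids {1, 4, 7, 9} → MAX(price)=103, ROUND(AVG(price), 2)=90.5, SUM(price)=362
  Toys: ids {2, 6} → MAX(price)=69, ROUND(AVG(price), 2)=37.5, SUM(price)=75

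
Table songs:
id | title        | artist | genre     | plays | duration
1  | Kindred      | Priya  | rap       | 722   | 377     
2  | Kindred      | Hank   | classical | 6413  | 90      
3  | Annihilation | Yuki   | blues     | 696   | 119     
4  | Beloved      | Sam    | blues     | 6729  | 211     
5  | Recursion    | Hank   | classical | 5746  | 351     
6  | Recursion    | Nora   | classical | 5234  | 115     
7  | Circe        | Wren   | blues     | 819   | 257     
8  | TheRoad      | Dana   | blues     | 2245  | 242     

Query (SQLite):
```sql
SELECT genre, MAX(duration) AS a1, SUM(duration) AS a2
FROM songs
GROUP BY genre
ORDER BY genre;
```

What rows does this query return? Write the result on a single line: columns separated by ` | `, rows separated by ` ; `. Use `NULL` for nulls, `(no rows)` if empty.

Group songs by genre.
Per group compute: MAX(duration), SUM(duration).
  blues: ids {3, 4, 7, 8} → MAX(duration)=257, SUM(duration)=829
  classical: ids {2, 5, 6} → MAX(duration)=351, SUM(duration)=556
  rap: ids {1} → MAX(duration)=377, SUM(duration)=377

blues | 257 | 829 ; classical | 351 | 556 ; rap | 377 | 377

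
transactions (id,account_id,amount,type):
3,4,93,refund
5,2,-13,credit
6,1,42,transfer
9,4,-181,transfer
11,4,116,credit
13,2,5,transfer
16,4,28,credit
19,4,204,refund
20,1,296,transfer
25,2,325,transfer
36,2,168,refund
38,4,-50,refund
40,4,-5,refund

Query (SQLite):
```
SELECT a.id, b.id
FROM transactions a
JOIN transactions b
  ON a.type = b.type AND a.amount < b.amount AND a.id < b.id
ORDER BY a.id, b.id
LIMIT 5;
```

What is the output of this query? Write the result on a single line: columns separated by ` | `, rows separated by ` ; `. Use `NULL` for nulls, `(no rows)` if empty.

3 | 19 ; 3 | 36 ; 5 | 11 ; 5 | 16 ; 6 | 20

Pairs (a,b) with same type, a.amount < b.amount, a.id < b.id.
type groups: credit:{5,11,16} refund:{3,19,36,38,40} transfer:{6,9,13,20,25}
Ordered by (a.id, b.id); first 5.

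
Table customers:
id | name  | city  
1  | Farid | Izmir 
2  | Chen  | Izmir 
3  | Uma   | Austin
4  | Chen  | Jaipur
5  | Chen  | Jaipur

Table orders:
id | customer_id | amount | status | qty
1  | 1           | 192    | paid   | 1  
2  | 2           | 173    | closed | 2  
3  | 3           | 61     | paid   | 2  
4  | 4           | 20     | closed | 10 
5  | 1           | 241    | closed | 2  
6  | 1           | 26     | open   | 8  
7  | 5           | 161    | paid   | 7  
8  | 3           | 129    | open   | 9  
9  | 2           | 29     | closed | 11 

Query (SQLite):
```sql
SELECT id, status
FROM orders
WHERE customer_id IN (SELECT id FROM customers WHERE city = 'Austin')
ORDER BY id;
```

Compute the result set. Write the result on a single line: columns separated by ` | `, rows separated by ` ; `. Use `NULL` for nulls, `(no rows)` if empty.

3 | paid ; 8 | open

Inner query: customers.id where city = 'Austin'.
Outer: keep orders rows whose customer_id is in that set.
Inner query → {3}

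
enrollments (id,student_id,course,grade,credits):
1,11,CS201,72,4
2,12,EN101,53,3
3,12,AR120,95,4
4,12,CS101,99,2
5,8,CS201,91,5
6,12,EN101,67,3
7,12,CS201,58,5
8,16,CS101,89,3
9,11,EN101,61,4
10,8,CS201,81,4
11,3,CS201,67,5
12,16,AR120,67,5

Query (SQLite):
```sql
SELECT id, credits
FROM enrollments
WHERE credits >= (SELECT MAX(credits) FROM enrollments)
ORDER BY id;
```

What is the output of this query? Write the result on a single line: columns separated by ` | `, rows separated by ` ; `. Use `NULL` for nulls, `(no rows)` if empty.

Scalar subquery: MAX(credits) over all enrollments rows = 5.
Keep rows where credits >= that value.

5 | 5 ; 7 | 5 ; 11 | 5 ; 12 | 5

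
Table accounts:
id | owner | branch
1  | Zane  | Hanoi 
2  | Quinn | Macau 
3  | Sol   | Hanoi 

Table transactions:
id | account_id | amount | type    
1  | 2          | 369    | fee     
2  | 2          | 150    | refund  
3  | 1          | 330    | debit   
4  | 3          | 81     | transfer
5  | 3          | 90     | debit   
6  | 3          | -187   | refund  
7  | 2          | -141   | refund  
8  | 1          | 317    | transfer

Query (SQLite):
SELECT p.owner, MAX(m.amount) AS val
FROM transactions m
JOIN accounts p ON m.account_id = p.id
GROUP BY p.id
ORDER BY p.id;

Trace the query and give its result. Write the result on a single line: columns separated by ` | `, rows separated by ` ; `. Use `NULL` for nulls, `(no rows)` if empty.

Join each transactions row to its accounts via account_id.
Group joined rows by accounts.id; compute MAX(m.amount) per group.
  1: ids {3, 8} → MAX(m.amount)=330
  2: ids {1, 2, 7} → MAX(m.amount)=369
  3: ids {4, 5, 6} → MAX(m.amount)=90

Zane | 330 ; Quinn | 369 ; Sol | 90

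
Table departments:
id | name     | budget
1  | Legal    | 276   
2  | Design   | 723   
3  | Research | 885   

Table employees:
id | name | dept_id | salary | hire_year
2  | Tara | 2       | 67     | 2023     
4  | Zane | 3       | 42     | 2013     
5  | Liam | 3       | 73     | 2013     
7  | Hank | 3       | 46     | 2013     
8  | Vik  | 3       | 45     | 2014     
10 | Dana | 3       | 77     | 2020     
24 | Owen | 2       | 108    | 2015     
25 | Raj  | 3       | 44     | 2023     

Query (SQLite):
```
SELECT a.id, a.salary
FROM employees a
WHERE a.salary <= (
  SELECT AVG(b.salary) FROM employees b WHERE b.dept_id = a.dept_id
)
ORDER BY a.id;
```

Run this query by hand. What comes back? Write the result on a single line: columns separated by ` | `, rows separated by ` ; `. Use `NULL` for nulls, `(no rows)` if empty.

2 | 67 ; 4 | 42 ; 7 | 46 ; 8 | 45 ; 25 | 44

For each employees row a, compute AVG(salary) over rows sharing a.dept_id.
Keep row a if a.salary <= that per-group AVG.
  dept_id=2: AVG(salary) = 87.5
  dept_id=3: AVG(salary) = 54.5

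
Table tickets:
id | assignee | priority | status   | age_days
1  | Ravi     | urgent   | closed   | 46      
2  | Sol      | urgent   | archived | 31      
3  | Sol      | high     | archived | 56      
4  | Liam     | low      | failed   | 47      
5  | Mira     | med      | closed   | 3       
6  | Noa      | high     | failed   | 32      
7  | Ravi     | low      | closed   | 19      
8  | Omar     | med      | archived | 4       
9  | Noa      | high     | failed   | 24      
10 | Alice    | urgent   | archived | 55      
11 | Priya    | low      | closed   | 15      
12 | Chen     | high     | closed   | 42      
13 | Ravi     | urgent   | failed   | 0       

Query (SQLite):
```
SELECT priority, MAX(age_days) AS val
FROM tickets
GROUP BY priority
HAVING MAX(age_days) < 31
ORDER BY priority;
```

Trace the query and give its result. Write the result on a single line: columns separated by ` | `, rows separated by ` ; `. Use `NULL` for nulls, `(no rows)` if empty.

Partition tickets by priority; compute MAX(age_days) within each group.
HAVING: keep groups where MAX(age_days) < 31.
  high: ids {3, 6, 9, 12} → MAX(age_days)=56
  low: ids {4, 7, 11} → MAX(age_days)=47
  med: ids {5, 8} → MAX(age_days)=4
  urgent: ids {1, 2, 10, 13} → MAX(age_days)=55

med | 4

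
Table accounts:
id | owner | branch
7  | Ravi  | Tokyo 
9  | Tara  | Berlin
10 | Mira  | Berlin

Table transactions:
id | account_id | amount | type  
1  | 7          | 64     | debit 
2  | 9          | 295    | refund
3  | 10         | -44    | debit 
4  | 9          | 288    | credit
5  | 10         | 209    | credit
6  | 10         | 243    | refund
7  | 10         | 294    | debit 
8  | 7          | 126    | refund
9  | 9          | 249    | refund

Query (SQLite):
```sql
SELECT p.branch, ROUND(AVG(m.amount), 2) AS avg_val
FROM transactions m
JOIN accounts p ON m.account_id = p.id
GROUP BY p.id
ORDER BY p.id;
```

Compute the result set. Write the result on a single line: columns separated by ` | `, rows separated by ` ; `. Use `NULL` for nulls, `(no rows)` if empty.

Join each transactions row to its accounts via account_id.
Group joined rows by accounts.id; compute ROUND(AVG(m.amount), 2) per group.
  7: ids {1, 8} → ROUND(AVG(m.amount), 2)=95
  9: ids {2, 4, 9} → ROUND(AVG(m.amount), 2)=277.33
  10: ids {3, 5, 6, 7} → ROUND(AVG(m.amount), 2)=175.5

Tokyo | 95 ; Berlin | 277.33 ; Berlin | 175.5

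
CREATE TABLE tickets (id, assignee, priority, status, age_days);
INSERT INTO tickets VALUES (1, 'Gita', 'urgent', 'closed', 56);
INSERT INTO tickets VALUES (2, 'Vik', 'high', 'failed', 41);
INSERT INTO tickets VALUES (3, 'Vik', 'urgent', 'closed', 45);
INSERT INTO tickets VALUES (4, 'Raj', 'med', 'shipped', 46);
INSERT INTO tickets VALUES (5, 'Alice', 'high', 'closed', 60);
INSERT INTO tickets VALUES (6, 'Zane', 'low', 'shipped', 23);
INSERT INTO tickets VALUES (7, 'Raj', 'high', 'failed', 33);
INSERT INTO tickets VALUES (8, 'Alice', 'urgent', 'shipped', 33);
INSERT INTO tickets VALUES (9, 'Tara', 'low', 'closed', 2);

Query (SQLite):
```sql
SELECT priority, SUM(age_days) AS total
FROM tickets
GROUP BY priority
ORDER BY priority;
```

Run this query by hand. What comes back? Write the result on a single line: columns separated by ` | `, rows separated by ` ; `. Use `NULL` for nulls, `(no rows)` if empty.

high | 134 ; low | 25 ; med | 46 ; urgent | 134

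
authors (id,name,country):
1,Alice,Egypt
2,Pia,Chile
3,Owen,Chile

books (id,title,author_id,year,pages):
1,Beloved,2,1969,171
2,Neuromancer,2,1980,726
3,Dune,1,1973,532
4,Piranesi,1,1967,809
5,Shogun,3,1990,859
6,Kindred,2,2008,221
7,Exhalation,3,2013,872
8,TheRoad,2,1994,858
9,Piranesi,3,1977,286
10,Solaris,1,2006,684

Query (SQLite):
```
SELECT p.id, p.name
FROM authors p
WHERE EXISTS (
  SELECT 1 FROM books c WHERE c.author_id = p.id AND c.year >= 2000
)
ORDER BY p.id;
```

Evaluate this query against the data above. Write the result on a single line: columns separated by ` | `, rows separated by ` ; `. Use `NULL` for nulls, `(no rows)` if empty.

For each authors row, check whether any books with matching author_id has year >= 2000.
Keep rows where that is true.

1 | Alice ; 2 | Pia ; 3 | Owen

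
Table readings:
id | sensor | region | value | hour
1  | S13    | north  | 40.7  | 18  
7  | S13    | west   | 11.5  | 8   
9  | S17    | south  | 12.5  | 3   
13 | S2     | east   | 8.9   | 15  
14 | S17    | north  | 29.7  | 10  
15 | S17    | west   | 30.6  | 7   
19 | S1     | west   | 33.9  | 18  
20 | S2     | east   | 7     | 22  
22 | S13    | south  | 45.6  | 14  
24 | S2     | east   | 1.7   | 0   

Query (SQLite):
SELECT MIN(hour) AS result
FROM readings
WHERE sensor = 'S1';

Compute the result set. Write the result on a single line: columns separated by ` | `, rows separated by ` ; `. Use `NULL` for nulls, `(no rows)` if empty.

Rows where sensor='S1' → hour values: [18].
MIN of non-NULL values = 18.

18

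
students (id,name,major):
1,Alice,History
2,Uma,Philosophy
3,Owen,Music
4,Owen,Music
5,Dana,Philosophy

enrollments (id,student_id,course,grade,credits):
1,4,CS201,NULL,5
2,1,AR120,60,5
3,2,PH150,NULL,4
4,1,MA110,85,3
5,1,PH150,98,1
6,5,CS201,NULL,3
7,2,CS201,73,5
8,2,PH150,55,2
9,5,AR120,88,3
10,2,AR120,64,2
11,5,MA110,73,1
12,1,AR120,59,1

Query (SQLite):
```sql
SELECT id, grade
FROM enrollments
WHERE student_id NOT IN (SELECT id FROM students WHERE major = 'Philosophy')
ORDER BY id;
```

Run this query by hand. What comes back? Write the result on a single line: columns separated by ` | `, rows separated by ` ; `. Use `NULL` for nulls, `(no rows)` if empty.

1 | NULL ; 2 | 60 ; 4 | 85 ; 5 | 98 ; 12 | 59

Inner query: students.id where major = 'Philosophy'.
Outer: keep enrollments rows whose student_id is not in that set.
Inner query → {2, 5}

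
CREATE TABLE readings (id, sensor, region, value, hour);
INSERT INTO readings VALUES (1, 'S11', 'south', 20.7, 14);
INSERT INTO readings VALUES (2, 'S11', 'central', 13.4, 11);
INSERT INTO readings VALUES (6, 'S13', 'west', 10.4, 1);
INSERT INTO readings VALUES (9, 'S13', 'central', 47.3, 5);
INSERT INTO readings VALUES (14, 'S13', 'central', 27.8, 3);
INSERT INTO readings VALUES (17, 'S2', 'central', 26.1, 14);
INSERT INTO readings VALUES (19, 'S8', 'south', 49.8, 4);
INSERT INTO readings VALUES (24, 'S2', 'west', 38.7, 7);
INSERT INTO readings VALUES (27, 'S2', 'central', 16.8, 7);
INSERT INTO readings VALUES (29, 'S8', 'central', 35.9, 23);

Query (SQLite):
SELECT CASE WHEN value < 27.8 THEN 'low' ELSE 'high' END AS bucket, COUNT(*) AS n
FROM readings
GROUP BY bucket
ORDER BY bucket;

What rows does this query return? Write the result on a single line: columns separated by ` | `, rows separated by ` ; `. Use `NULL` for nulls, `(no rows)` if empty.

Bucket rows by value < 27.8 → 'low' else 'high'; count each bucket.

high | 5 ; low | 5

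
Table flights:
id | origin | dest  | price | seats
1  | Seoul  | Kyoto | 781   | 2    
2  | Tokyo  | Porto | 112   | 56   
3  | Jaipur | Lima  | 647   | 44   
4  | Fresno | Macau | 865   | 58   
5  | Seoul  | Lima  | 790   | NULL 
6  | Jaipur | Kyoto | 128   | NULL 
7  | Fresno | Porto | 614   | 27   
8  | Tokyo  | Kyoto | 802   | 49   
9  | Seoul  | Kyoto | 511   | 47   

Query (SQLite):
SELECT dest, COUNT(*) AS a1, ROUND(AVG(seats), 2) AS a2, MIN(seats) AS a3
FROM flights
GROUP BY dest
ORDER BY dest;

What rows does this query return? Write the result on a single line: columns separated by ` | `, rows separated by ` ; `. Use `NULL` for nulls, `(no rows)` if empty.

Group flights by dest.
Per group compute: COUNT(*), ROUND(AVG(seats), 2), MIN(seats).
  Kyoto: ids {1, 6, 8, 9} → COUNT(*)=4, ROUND(AVG(seats), 2)=32.67, MIN(seats)=2
  Lima: ids {3, 5} → COUNT(*)=2, ROUND(AVG(seats), 2)=44, MIN(seats)=44
  Macau: ids {4} → COUNT(*)=1, ROUND(AVG(seats), 2)=58, MIN(seats)=58
  Porto: ids {2, 7} → COUNT(*)=2, ROUND(AVG(seats), 2)=41.5, MIN(seats)=27

Kyoto | 4 | 32.67 | 2 ; Lima | 2 | 44 | 44 ; Macau | 1 | 58 | 58 ; Porto | 2 | 41.5 | 27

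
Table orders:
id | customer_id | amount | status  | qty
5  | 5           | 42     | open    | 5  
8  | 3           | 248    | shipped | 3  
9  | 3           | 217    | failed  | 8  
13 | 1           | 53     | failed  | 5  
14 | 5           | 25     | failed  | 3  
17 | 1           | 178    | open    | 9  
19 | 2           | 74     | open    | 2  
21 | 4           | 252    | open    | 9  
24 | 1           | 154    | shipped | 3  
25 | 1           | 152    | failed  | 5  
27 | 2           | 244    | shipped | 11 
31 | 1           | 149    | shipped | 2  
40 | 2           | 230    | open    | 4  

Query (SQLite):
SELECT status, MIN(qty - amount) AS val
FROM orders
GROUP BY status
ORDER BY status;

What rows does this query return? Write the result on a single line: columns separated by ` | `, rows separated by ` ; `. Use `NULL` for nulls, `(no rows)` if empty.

failed | -209 ; open | -243 ; shipped | -245

For each row compute qty - amount.
Group by status; take MIN of the expression per group.
  failed: ids {9, 13, 14, 25} → MIN(qty - amount)=-209
  open: ids {5, 17, 19, 21, 40} → MIN(qty - amount)=-243
  shipped: ids {8, 24, 27, 31} → MIN(qty - amount)=-245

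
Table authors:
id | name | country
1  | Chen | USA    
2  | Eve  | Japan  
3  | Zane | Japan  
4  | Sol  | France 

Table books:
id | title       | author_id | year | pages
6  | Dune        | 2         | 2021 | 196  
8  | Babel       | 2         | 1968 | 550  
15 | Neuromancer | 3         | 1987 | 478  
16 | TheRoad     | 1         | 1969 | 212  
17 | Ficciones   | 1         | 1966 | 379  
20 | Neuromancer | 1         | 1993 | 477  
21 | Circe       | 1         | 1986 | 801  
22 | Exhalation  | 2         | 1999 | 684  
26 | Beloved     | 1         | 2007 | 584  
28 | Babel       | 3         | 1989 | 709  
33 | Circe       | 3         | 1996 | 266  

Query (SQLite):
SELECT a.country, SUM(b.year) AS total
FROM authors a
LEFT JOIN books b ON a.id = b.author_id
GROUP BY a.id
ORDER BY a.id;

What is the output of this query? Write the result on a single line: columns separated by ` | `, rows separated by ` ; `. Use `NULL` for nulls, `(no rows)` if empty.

LEFT JOIN keeps every authors row; unmatched ones get NULL for books columns.
Group by authors.id and compute SUM(b.year). SUM over an all-NULL group is NULL.
  1: ids {16, 17, 20, 21, 26} → SUM(b.year)=9921
  2: ids {6, 8, 22} → SUM(b.year)=5988
  3: ids {15, 28, 33} → SUM(b.year)=5972
  4: ids {—} → SUM(b.year)=NULL

USA | 9921 ; Japan | 5988 ; Japan | 5972 ; France | NULL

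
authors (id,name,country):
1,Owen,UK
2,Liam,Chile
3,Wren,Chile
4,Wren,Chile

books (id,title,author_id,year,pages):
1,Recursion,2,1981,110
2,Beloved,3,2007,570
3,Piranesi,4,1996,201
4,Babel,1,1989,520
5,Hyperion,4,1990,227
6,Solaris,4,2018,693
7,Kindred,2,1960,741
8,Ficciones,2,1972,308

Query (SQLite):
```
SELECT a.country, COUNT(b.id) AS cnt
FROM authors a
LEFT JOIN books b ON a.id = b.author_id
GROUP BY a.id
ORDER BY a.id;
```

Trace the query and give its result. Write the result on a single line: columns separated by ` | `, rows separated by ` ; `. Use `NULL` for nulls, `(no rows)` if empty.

UK | 1 ; Chile | 3 ; Chile | 1 ; Chile | 3

LEFT JOIN keeps every authors row; unmatched ones get NULL for books columns.
Group by authors.id and compute COUNT(b.id). COUNT(col) of an all-NULL group is 0.
  1: ids {4} → COUNT(b.id)=1
  2: ids {1, 7, 8} → COUNT(b.id)=3
  3: ids {2} → COUNT(b.id)=1
  4: ids {3, 5, 6} → COUNT(b.id)=3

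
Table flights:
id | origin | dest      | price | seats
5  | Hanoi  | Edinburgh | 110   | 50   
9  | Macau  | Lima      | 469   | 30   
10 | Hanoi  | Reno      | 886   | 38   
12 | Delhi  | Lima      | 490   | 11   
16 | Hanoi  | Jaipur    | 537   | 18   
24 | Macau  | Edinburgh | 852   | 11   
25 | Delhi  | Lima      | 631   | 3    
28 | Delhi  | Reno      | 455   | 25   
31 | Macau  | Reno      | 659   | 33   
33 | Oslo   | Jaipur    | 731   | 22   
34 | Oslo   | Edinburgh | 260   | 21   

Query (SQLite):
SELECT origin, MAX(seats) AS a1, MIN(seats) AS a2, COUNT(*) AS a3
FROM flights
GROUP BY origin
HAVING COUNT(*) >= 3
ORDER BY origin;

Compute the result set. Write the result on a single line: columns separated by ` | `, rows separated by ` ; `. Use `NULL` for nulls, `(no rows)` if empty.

Delhi | 25 | 3 | 3 ; Hanoi | 50 | 18 | 3 ; Macau | 33 | 11 | 3

Group flights by origin.
Per group compute: MAX(seats), MIN(seats), COUNT(*).
HAVING: drop groups with fewer than 3 rows.
  Delhi: ids {12, 25, 28} → MAX(seats)=25, MIN(seats)=3, COUNT(*)=3
  Hanoi: ids {5, 10, 16} → MAX(seats)=50, MIN(seats)=18, COUNT(*)=3
  Macau: ids {9, 24, 31} → MAX(seats)=33, MIN(seats)=11, COUNT(*)=3
  Oslo: ids {33, 34} → MAX(seats)=22, MIN(seats)=21, COUNT(*)=2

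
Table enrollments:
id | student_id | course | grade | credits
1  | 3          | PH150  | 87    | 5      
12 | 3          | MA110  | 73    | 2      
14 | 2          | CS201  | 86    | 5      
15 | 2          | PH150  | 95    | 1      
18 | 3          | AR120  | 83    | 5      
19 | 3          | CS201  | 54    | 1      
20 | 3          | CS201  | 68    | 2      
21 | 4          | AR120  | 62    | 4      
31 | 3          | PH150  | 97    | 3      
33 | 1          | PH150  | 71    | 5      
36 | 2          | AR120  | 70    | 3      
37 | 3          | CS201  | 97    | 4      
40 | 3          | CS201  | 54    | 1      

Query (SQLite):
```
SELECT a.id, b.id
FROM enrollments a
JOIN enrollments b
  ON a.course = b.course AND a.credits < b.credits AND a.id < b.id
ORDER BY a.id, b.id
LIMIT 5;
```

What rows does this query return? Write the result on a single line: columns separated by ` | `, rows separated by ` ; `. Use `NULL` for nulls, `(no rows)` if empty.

Pairs (a,b) with same course, a.credits < b.credits, a.id < b.id.
course groups: AR120:{18,21,36} CS201:{14,19,20,37,40} MA110:{12} PH150:{1,15,31,33}
Ordered by (a.id, b.id); first 5.

15 | 31 ; 15 | 33 ; 19 | 20 ; 19 | 37 ; 20 | 37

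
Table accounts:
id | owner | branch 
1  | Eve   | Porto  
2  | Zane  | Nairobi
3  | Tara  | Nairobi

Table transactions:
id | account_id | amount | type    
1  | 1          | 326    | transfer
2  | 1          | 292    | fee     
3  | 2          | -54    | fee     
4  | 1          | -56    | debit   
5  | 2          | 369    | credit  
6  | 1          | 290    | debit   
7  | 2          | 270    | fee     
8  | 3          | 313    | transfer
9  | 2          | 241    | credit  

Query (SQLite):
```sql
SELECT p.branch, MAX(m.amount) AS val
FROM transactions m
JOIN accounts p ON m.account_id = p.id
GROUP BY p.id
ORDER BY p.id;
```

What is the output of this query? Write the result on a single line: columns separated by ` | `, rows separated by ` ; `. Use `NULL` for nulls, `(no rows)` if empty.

Porto | 326 ; Nairobi | 369 ; Nairobi | 313

Join each transactions row to its accounts via account_id.
Group joined rows by accounts.id; compute MAX(m.amount) per group.
  1: ids {1, 2, 4, 6} → MAX(m.amount)=326
  2: ids {3, 5, 7, 9} → MAX(m.amount)=369
  3: ids {8} → MAX(m.amount)=313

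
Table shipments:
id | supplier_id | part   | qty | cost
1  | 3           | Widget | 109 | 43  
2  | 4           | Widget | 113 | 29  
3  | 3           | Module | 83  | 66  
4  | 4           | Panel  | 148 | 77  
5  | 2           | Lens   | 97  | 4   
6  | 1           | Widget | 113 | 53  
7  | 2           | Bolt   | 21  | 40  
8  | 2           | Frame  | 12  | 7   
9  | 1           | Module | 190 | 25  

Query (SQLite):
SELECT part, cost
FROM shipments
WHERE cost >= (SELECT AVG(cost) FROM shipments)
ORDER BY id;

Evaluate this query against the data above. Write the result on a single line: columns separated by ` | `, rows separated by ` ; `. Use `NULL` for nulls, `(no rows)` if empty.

Widget | 43 ; Module | 66 ; Panel | 77 ; Widget | 53 ; Bolt | 40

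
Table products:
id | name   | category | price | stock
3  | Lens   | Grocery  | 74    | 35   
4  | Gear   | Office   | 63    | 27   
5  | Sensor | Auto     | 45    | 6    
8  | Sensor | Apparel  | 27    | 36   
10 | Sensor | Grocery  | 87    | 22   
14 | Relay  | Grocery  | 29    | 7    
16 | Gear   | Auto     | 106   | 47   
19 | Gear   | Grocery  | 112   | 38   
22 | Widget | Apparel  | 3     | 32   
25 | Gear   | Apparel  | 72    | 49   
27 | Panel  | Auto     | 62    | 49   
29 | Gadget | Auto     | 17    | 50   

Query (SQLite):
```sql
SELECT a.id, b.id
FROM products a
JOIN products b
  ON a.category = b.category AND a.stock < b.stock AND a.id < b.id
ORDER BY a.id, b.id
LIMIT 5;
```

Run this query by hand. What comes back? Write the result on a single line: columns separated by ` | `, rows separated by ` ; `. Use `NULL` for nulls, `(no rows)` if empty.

Pairs (a,b) with same category, a.stock < b.stock, a.id < b.id.
category groups: Apparel:{8,22,25} Auto:{5,16,27,29} Grocery:{3,10,14,19} Office:{4}
Ordered by (a.id, b.id); first 5.

3 | 19 ; 5 | 16 ; 5 | 27 ; 5 | 29 ; 8 | 25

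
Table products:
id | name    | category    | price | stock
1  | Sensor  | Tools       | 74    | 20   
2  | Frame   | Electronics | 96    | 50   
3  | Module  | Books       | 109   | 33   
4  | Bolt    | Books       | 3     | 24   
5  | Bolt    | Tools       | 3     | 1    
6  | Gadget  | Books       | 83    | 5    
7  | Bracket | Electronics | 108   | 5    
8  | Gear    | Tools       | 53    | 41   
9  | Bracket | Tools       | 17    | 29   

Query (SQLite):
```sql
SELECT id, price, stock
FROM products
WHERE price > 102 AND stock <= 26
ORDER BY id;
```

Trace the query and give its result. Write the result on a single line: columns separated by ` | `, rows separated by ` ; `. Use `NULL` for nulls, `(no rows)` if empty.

price > 102: ids {3, 7}
stock <= 26: ids {1, 4, 5, 6, 7}
Combine with AND.

7 | 108 | 5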